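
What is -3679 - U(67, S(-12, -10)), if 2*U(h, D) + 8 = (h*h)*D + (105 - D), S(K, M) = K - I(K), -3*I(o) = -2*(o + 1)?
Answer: 13489/2 ≈ 6744.5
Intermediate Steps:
I(o) = ⅔ + 2*o/3 (I(o) = -(-2)*(o + 1)/3 = -(-2)*(1 + o)/3 = -(-2 - 2*o)/3 = ⅔ + 2*o/3)
S(K, M) = -⅔ + K/3 (S(K, M) = K - (⅔ + 2*K/3) = K + (-⅔ - 2*K/3) = -⅔ + K/3)
U(h, D) = 97/2 - D/2 + D*h²/2 (U(h, D) = -4 + ((h*h)*D + (105 - D))/2 = -4 + (h²*D + (105 - D))/2 = -4 + (D*h² + (105 - D))/2 = -4 + (105 - D + D*h²)/2 = -4 + (105/2 - D/2 + D*h²/2) = 97/2 - D/2 + D*h²/2)
-3679 - U(67, S(-12, -10)) = -3679 - (97/2 - (-⅔ + (⅓)*(-12))/2 + (½)*(-⅔ + (⅓)*(-12))*67²) = -3679 - (97/2 - (-⅔ - 4)/2 + (½)*(-⅔ - 4)*4489) = -3679 - (97/2 - ½*(-14/3) + (½)*(-14/3)*4489) = -3679 - (97/2 + 7/3 - 31423/3) = -3679 - 1*(-20847/2) = -3679 + 20847/2 = 13489/2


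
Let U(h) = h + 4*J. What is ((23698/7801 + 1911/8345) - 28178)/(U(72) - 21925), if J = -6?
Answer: 1834156675889/1424178370565 ≈ 1.2879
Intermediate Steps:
U(h) = -24 + h (U(h) = h + 4*(-6) = h - 24 = -24 + h)
((23698/7801 + 1911/8345) - 28178)/(U(72) - 21925) = ((23698/7801 + 1911/8345) - 28178)/((-24 + 72) - 21925) = ((23698*(1/7801) + 1911*(1/8345)) - 28178)/(48 - 21925) = ((23698/7801 + 1911/8345) - 28178)/(-21877) = (212667521/65099345 - 28178)*(-1/21877) = -1834156675889/65099345*(-1/21877) = 1834156675889/1424178370565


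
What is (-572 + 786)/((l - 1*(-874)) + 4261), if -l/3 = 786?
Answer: 214/2777 ≈ 0.077062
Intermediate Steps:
l = -2358 (l = -3*786 = -2358)
(-572 + 786)/((l - 1*(-874)) + 4261) = (-572 + 786)/((-2358 - 1*(-874)) + 4261) = 214/((-2358 + 874) + 4261) = 214/(-1484 + 4261) = 214/2777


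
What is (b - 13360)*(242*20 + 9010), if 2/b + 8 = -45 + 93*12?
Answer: -196693240300/1063 ≈ -1.8504e+8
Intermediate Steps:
b = 2/1063 (b = 2/(-8 + (-45 + 93*12)) = 2/(-8 + (-45 + 1116)) = 2/(-8 + 1071) = 2/1063 ≈ 0.0018815)
(b - 13360)*(242*20 + 9010) = (2/1063 - 13360)*(242*20 + 9010) = -14201678*(4840 + 9010)/1063 = -14201678/1063*13850 = -196693240300/1063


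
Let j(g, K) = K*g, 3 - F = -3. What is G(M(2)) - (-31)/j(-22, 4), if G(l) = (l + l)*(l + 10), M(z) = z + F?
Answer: 25313/88 ≈ 287.65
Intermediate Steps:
F = 6 (F = 3 - 1*(-3) = 3 + 3 = 6)
M(z) = 6 + z (M(z) = z + 6 = 6 + z)
G(l) = 2*l*(10 + l) (G(l) = (2*l)*(10 + l) = 2*l*(10 + l))
G(M(2)) - (-31)/j(-22, 4) = 2*(6 + 2)*(10 + (6 + 2)) - (-31)/(4*(-22)) = 2*8*(10 + 8) - (-31)/(-88) = 2*8*18 - (-31)*(-1)/88 = 288 - 1*31/88 = 288 - 31/88 = 25313/88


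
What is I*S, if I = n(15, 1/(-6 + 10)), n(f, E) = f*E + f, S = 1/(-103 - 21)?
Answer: -75/496 ≈ -0.15121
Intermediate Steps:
S = -1/124 (S = 1/(-124) = -1/124 ≈ -0.0080645)
n(f, E) = f + E*f (n(f, E) = E*f + f = f + E*f)
I = 75/4 (I = 15*(1 + 1/(-6 + 10)) = 15*(1 + 1/4) = 15*(1 + ¼) = 15*(5/4) = 75/4 ≈ 18.750)
I*S = (75/4)*(-1/124) = -75/496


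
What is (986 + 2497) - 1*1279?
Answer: 2204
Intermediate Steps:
(986 + 2497) - 1*1279 = 3483 - 1279 = 2204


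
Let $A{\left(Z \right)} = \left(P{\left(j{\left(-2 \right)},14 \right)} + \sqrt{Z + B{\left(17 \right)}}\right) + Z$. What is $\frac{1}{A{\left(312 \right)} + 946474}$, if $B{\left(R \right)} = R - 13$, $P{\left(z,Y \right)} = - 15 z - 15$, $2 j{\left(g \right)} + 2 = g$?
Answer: $\frac{946801}{896432133285} - \frac{2 \sqrt{79}}{896432133285} \approx 1.0562 \cdot 10^{-6}$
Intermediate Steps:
$j{\left(g \right)} = -1 + \frac{g}{2}$
$P{\left(z,Y \right)} = -15 - 15 z$
$B{\left(R \right)} = -13 + R$
$A{\left(Z \right)} = 15 + Z + \sqrt{4 + Z}$ ($A{\left(Z \right)} = \left(\left(-15 - 15 \left(-1 + \frac{1}{2} \left(-2\right)\right)\right) + \sqrt{Z + \left(-13 + 17\right)}\right) + Z = \left(\left(-15 - 15 \left(-1 - 1\right)\right) + \sqrt{Z + 4}\right) + Z = \left(\left(-15 - -30\right) + \sqrt{4 + Z}\right) + Z = \left(\left(-15 + 30\right) + \sqrt{4 + Z}\right) + Z = \left(15 + \sqrt{4 + Z}\right) + Z = 15 + Z + \sqrt{4 + Z}$)
$\frac{1}{A{\left(312 \right)} + 946474} = \frac{1}{\left(15 + 312 + \sqrt{4 + 312}\right) + 946474} = \frac{1}{\left(15 + 312 + \sqrt{316}\right) + 946474} = \frac{1}{\left(15 + 312 + 2 \sqrt{79}\right) + 946474} = \frac{1}{\left(327 + 2 \sqrt{79}\right) + 946474} = \frac{1}{946801 + 2 \sqrt{79}}$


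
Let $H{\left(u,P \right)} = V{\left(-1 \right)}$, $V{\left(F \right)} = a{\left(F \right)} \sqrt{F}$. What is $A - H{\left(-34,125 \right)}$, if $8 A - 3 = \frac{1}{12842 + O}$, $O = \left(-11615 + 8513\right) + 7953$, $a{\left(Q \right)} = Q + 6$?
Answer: $\frac{6635}{17693} - 5 i \approx 0.37501 - 5.0 i$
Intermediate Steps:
$a{\left(Q \right)} = 6 + Q$
$O = 4851$ ($O = -3102 + 7953 = 4851$)
$V{\left(F \right)} = \sqrt{F} \left(6 + F\right)$ ($V{\left(F \right)} = \left(6 + F\right) \sqrt{F} = \sqrt{F} \left(6 + F\right)$)
$H{\left(u,P \right)} = 5 i$ ($H{\left(u,P \right)} = \sqrt{-1} \left(6 - 1\right) = i 5 = 5 i$)
$A = \frac{6635}{17693}$ ($A = \frac{3}{8} + \frac{1}{8 \left(12842 + 4851\right)} = \frac{3}{8} + \frac{1}{8 \cdot 17693} = \frac{3}{8} + \frac{1}{8} \cdot \frac{1}{17693} = \frac{3}{8} + \frac{1}{141544} = \frac{6635}{17693} \approx 0.37501$)
$A - H{\left(-34,125 \right)} = \frac{6635}{17693} - 5 i$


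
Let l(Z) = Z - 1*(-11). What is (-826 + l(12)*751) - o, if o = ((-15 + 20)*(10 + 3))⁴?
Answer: -17834178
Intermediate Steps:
l(Z) = 11 + Z (l(Z) = Z + 11 = 11 + Z)
o = 17850625 (o = (5*13)⁴ = 65⁴ = 17850625)
(-826 + l(12)*751) - o = (-826 + (11 + 12)*751) - 1*17850625 = (-826 + 23*751) - 17850625 = (-826 + 17273) - 17850625 = 16447 - 17850625 = -17834178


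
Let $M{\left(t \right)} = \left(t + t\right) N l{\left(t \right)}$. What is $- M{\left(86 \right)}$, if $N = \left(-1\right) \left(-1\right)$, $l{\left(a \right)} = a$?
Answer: $-14792$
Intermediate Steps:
$N = 1$
$M{\left(t \right)} = 2 t^{2}$ ($M{\left(t \right)} = \left(t + t\right) 1 t = 2 t 1 t = 2 t t = 2 t^{2}$)
$- M{\left(86 \right)} = - 2 \cdot 86^{2} = - 2 \cdot 7396 = \left(-1\right) 14792 = -14792$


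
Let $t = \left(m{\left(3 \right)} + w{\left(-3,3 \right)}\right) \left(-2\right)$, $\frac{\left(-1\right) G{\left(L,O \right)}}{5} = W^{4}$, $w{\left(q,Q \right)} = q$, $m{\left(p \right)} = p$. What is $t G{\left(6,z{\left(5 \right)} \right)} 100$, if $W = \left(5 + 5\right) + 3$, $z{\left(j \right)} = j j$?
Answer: $0$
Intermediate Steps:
$z{\left(j \right)} = j^{2}$
$W = 13$ ($W = 10 + 3 = 13$)
$G{\left(L,O \right)} = -142805$ ($G{\left(L,O \right)} = - 5 \cdot 13^{4} = \left(-5\right) 28561 = -142805$)
$t = 0$ ($t = \left(3 - 3\right) \left(-2\right) = 0 \left(-2\right) = 0$)
$t G{\left(6,z{\left(5 \right)} \right)} 100 = 0 \left(-142805\right) 100 = 0 \cdot 100 = 0$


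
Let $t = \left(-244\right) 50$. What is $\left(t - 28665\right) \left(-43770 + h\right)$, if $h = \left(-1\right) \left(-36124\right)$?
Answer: $312453790$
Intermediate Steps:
$t = -12200$
$h = 36124$
$\left(t - 28665\right) \left(-43770 + h\right) = \left(-12200 - 28665\right) \left(-43770 + 36124\right) = \left(-40865\right) \left(-7646\right) = 312453790$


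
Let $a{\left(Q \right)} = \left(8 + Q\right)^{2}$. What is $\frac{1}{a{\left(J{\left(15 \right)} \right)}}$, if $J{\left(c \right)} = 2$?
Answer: $\frac{1}{100} \approx 0.01$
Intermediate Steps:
$\frac{1}{a{\left(J{\left(15 \right)} \right)}} = \frac{1}{\left(8 + 2\right)^{2}} = \frac{1}{10^{2}} = \frac{1}{100}$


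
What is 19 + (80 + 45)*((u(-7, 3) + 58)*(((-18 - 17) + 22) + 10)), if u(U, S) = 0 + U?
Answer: -19106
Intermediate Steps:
u(U, S) = U
19 + (80 + 45)*((u(-7, 3) + 58)*(((-18 - 17) + 22) + 10)) = 19 + (80 + 45)*((-7 + 58)*(((-18 - 17) + 22) + 10)) = 19 + 125*(51*((-35 + 22) + 10)) = 19 + 125*(51*(-13 + 10)) = 19 + 125*(51*(-3)) = 19 + 125*(-153) = 19 - 19125 = -19106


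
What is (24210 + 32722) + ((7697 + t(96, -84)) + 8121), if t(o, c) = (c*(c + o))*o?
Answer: -24018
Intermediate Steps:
t(o, c) = c*o*(c + o)
(24210 + 32722) + ((7697 + t(96, -84)) + 8121) = (24210 + 32722) + ((7697 - 84*96*(-84 + 96)) + 8121) = 56932 + ((7697 - 84*96*12) + 8121) = 56932 + ((7697 - 96768) + 8121) = 56932 + (-89071 + 8121) = 56932 - 80950 = -24018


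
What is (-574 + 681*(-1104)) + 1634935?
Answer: 882537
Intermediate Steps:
(-574 + 681*(-1104)) + 1634935 = (-574 - 751824) + 1634935 = -752398 + 1634935 = 882537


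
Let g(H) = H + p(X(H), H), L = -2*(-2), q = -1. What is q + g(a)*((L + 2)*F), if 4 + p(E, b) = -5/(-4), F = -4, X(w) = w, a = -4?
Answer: 161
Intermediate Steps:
p(E, b) = -11/4 (p(E, b) = -4 - 5/(-4) = -4 - 5*(-1/4) = -4 + 5/4 = -11/4)
L = 4
g(H) = -11/4 + H (g(H) = H - 11/4 = -11/4 + H)
q + g(a)*((L + 2)*F) = -1 + (-11/4 - 4)*((4 + 2)*(-4)) = -1 - 81*(-4)/2 = -1 - 27/4*(-24) = -1 + 162 = 161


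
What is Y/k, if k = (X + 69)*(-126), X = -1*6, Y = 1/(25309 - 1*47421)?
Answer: 1/175525056 ≈ 5.6972e-9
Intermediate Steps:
Y = -1/22112 (Y = 1/(25309 - 47421) = 1/(-22112) = -1/22112 ≈ -4.5224e-5)
X = -6
k = -7938 (k = (-6 + 69)*(-126) = 63*(-126) = -7938)
Y/k = -1/22112/(-7938) = -1/22112*(-1/7938) = 1/175525056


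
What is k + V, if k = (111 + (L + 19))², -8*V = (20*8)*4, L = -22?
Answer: 11584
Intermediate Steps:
V = -80 (V = -20*8*4/8 = -20*4 = -⅛*640 = -80)
k = 11664 (k = (111 + (-22 + 19))² = (111 - 3)² = 108² = 11664)
k + V = 11664 - 80 = 11584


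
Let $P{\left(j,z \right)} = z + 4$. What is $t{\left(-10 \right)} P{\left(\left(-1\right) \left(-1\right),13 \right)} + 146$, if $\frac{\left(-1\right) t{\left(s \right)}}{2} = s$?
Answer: $486$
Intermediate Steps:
$t{\left(s \right)} = - 2 s$
$P{\left(j,z \right)} = 4 + z$
$t{\left(-10 \right)} P{\left(\left(-1\right) \left(-1\right),13 \right)} + 146 = \left(-2\right) \left(-10\right) \left(4 + 13\right) + 146 = 20 \cdot 17 + 146 = 340 + 146 = 486$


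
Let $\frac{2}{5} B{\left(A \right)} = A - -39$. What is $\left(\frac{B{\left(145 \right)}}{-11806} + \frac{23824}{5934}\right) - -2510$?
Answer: $\frac{44030278636}{17514201} \approx 2514.0$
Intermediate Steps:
$B{\left(A \right)} = \frac{195}{2} + \frac{5 A}{2}$ ($B{\left(A \right)} = \frac{5 \left(A - -39\right)}{2} = \frac{5 \left(A + 39\right)}{2} = \frac{5 \left(39 + A\right)}{2} = \frac{195}{2} + \frac{5 A}{2}$)
$\left(\frac{B{\left(145 \right)}}{-11806} + \frac{23824}{5934}\right) - -2510 = \left(\frac{\frac{195}{2} + \frac{5}{2} \cdot 145}{-11806} + \frac{23824}{5934}\right) - -2510 = \left(\left(\frac{195}{2} + \frac{725}{2}\right) \left(- \frac{1}{11806}\right) + 23824 \cdot \frac{1}{5934}\right) + 2510 = \left(460 \left(- \frac{1}{11806}\right) + \frac{11912}{2967}\right) + 2510 = \left(- \frac{230}{5903} + \frac{11912}{2967}\right) + 2510 = \frac{69634126}{17514201} + 2510 = \frac{44030278636}{17514201}$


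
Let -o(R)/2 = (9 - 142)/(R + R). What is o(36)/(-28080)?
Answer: -133/1010880 ≈ -0.00013157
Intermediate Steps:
o(R) = 133/R (o(R) = -2*(9 - 142)/(R + R) = -(-266)/(2*R) = -(-266)*1/(2*R) = -(-133)/R = 133/R)
o(36)/(-28080) = (133/36)/(-28080) = (133*(1/36))*(-1/28080) = (133/36)*(-1/28080) = -133/1010880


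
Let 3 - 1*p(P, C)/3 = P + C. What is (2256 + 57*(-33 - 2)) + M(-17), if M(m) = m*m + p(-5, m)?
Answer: 625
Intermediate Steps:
p(P, C) = 9 - 3*C - 3*P (p(P, C) = 9 - 3*(P + C) = 9 - 3*(C + P) = 9 + (-3*C - 3*P) = 9 - 3*C - 3*P)
M(m) = 24 + m² - 3*m (M(m) = m*m + (9 - 3*m - 3*(-5)) = m² + (9 - 3*m + 15) = m² + (24 - 3*m) = 24 + m² - 3*m)
(2256 + 57*(-33 - 2)) + M(-17) = (2256 + 57*(-33 - 2)) + (24 + (-17)² - 3*(-17)) = (2256 + 57*(-35)) + (24 + 289 + 51) = (2256 - 1995) + 364 = 261 + 364 = 625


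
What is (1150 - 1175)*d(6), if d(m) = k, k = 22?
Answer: -550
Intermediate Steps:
d(m) = 22
(1150 - 1175)*d(6) = (1150 - 1175)*22 = -25*22 = -550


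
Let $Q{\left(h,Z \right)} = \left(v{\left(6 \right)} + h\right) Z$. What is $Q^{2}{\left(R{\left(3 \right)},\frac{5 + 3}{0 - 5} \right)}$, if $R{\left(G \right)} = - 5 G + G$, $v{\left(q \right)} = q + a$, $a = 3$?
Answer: $\frac{576}{25} \approx 23.04$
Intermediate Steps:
$v{\left(q \right)} = 3 + q$ ($v{\left(q \right)} = q + 3 = 3 + q$)
$R{\left(G \right)} = - 4 G$
$Q{\left(h,Z \right)} = Z \left(9 + h\right)$ ($Q{\left(h,Z \right)} = \left(\left(3 + 6\right) + h\right) Z = \left(9 + h\right) Z = Z \left(9 + h\right)$)
$Q^{2}{\left(R{\left(3 \right)},\frac{5 + 3}{0 - 5} \right)} = \left(\frac{5 + 3}{0 - 5} \left(9 - 12\right)\right)^{2} = \left(\frac{8}{-5} \left(9 - 12\right)\right)^{2} = \left(8 \left(- \frac{1}{5}\right) \left(-3\right)\right)^{2} = \left(\left(- \frac{8}{5}\right) \left(-3\right)\right)^{2} = \left(\frac{24}{5}\right)^{2} = \frac{576}{25}$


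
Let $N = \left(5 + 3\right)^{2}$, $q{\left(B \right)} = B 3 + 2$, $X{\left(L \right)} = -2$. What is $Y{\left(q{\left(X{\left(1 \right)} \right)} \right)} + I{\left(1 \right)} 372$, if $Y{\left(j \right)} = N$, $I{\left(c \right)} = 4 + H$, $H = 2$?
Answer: $2296$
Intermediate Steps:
$I{\left(c \right)} = 6$ ($I{\left(c \right)} = 4 + 2 = 6$)
$q{\left(B \right)} = 2 + 3 B$ ($q{\left(B \right)} = 3 B + 2 = 2 + 3 B$)
$N = 64$ ($N = 8^{2} = 64$)
$Y{\left(j \right)} = 64$
$Y{\left(q{\left(X{\left(1 \right)} \right)} \right)} + I{\left(1 \right)} 372 = 64 + 6 \cdot 372 = 64 + 2232 = 2296$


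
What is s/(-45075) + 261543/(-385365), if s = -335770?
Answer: 1568066071/231604365 ≈ 6.7705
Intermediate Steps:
s/(-45075) + 261543/(-385365) = -335770/(-45075) + 261543/(-385365) = -335770*(-1/45075) + 261543*(-1/385365) = 67154/9015 - 87181/128455 = 1568066071/231604365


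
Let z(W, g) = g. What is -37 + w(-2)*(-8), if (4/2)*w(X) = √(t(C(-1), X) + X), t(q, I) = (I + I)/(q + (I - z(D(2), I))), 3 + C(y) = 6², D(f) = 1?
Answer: -37 - 4*I*√2310/33 ≈ -37.0 - 5.8258*I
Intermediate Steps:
C(y) = 33 (C(y) = -3 + 6² = -3 + 36 = 33)
t(q, I) = 2*I/q (t(q, I) = (I + I)/(q + (I - I)) = (2*I)/(q + 0) = (2*I)/q = 2*I/q)
w(X) = √1155*√X/66 (w(X) = √(2*X/33 + X)/2 = √(35*X/33)/2 = (√1155*√X/33)/2 = √1155*√X/66)
-37 + w(-2)*(-8) = -37 + (√1155*√(-2)/66)*(-8) = -37 + (√1155*(I*√2)/66)*(-8) = -37 + (I*√2310/66)*(-8) = -37 - 4*I*√2310/33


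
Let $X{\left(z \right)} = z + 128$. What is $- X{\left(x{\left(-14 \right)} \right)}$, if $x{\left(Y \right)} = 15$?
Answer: $-143$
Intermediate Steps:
$X{\left(z \right)} = 128 + z$
$- X{\left(x{\left(-14 \right)} \right)} = - (128 + 15) = \left(-1\right) 143 = -143$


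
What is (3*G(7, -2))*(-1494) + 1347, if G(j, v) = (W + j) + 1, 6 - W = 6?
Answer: -34509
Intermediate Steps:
W = 0 (W = 6 - 1*6 = 6 - 6 = 0)
G(j, v) = 1 + j (G(j, v) = (0 + j) + 1 = j + 1 = 1 + j)
(3*G(7, -2))*(-1494) + 1347 = (3*(1 + 7))*(-1494) + 1347 = (3*8)*(-1494) + 1347 = 24*(-1494) + 1347 = -35856 + 1347 = -34509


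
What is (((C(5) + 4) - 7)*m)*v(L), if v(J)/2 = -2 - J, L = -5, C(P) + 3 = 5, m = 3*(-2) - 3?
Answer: 54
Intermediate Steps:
m = -9 (m = -6 - 3 = -9)
C(P) = 2 (C(P) = -3 + 5 = 2)
v(J) = -4 - 2*J (v(J) = 2*(-2 - J) = -4 - 2*J)
(((C(5) + 4) - 7)*m)*v(L) = (((2 + 4) - 7)*(-9))*(-4 - 2*(-5)) = ((6 - 7)*(-9))*(-4 + 10) = -1*(-9)*6 = 9*6 = 54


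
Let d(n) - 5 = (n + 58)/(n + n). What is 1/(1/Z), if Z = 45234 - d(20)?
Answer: 904541/20 ≈ 45227.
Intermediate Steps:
d(n) = 5 + (58 + n)/(2*n) (d(n) = 5 + (n + 58)/(n + n) = 5 + (58 + n)/((2*n)) = 5 + (58 + n)*(1/(2*n)) = 5 + (58 + n)/(2*n))
Z = 904541/20 (Z = 45234 - (11/2 + 29/20) = 45234 - 1*139/20 = 45234 - 139/20 = 904541/20 ≈ 45227.)
1/(1/Z) = 1/(1/(904541/20)) = 1/(20/904541) = 904541/20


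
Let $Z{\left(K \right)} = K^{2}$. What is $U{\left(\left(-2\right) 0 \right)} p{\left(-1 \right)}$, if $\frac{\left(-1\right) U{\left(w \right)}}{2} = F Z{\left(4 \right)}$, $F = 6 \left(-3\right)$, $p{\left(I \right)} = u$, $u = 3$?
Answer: $1728$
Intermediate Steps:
$p{\left(I \right)} = 3$
$F = -18$
$U{\left(w \right)} = 576$ ($U{\left(w \right)} = - 2 \left(- 18 \cdot 4^{2}\right) = - 2 \left(\left(-18\right) 16\right) = \left(-2\right) \left(-288\right) = 576$)
$U{\left(\left(-2\right) 0 \right)} p{\left(-1 \right)} = 576 \cdot 3 = 1728$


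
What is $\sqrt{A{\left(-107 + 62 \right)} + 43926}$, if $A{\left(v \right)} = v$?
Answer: $\sqrt{43881} \approx 209.48$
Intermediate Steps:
$\sqrt{A{\left(-107 + 62 \right)} + 43926} = \sqrt{\left(-107 + 62\right) + 43926} = \sqrt{-45 + 43926} = \sqrt{43881}$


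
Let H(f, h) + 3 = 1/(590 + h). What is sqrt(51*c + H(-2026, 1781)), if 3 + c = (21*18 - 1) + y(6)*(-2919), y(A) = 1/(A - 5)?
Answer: I*sqrt(729677756147)/2371 ≈ 360.27*I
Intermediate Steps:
y(A) = 1/(-5 + A)
H(f, h) = -3 + 1/(590 + h)
c = -2545 (c = -3 + ((21*18 - 1) - 2919/(-5 + 6)) = -3 + ((378 - 1) - 2919/1) = -3 + (377 + 1*(-2919)) = -3 + (377 - 2919) = -3 - 2542 = -2545)
sqrt(51*c + H(-2026, 1781)) = sqrt(51*(-2545) + (-1769 - 3*1781)/(590 + 1781)) = sqrt(-129795 + (-1769 - 5343)/2371) = sqrt(-129795 + (1/2371)*(-7112)) = sqrt(-129795 - 7112/2371) = sqrt(-307751057/2371) = I*sqrt(729677756147)/2371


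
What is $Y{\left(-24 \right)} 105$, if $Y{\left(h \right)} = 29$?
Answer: $3045$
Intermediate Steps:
$Y{\left(-24 \right)} 105 = 29 \cdot 105 = 3045$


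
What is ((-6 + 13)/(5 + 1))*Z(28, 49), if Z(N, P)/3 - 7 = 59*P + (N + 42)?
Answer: 10388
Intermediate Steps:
Z(N, P) = 147 + 3*N + 177*P (Z(N, P) = 21 + 3*(59*P + (N + 42)) = 21 + 3*(59*P + (42 + N)) = 21 + 3*(42 + N + 59*P) = 21 + (126 + 3*N + 177*P) = 147 + 3*N + 177*P)
((-6 + 13)/(5 + 1))*Z(28, 49) = ((-6 + 13)/(5 + 1))*(147 + 3*28 + 177*49) = (7/6)*(147 + 84 + 8673) = (7*(⅙))*8904 = (7/6)*8904 = 10388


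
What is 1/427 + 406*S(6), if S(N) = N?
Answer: 1040173/427 ≈ 2436.0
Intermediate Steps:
1/427 + 406*S(6) = 1/427 + 406*6 = 1/427 + 2436 = 1040173/427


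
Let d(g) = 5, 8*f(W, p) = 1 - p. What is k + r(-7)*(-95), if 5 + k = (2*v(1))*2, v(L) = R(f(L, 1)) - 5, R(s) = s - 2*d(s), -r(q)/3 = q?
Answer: -2060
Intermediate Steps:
f(W, p) = ⅛ - p/8 (f(W, p) = (1 - p)/8 = ⅛ - p/8)
r(q) = -3*q
R(s) = -10 + s (R(s) = s - 2*5 = s - 10 = -10 + s)
v(L) = -15 (v(L) = (-10 + (⅛ - ⅛*1)) - 5 = (-10 + (⅛ - ⅛)) - 5 = (-10 + 0) - 5 = -10 - 5 = -15)
k = -65 (k = -5 + (2*(-15))*2 = -5 - 30*2 = -5 - 60 = -65)
k + r(-7)*(-95) = -65 - 3*(-7)*(-95) = -65 + 21*(-95) = -65 - 1995 = -2060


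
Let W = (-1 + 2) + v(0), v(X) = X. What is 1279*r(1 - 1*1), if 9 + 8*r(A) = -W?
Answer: -6395/4 ≈ -1598.8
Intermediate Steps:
W = 1 (W = (-1 + 2) + 0 = 1 + 0 = 1)
r(A) = -5/4 (r(A) = -9/8 + (-1*1)/8 = -9/8 + (⅛)*(-1) = -9/8 - ⅛ = -5/4)
1279*r(1 - 1*1) = 1279*(-5/4) = -6395/4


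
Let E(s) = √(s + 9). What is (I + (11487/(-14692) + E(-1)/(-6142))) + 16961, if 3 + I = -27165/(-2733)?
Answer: 227095430099/13384412 - √2/3071 ≈ 16967.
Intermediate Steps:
E(s) = √(9 + s)
I = 6322/911 (I = -3 - 27165/(-2733) = -3 - 27165*(-1/2733) = -3 + 9055/911 = 6322/911 ≈ 6.9396)
(I + (11487/(-14692) + E(-1)/(-6142))) + 16961 = (6322/911 + (11487/(-14692) + √(9 - 1)/(-6142))) + 16961 = (6322/911 + (11487*(-1/14692) + √8*(-1/6142))) + 16961 = (6322/911 + (-11487/14692 + (2*√2)*(-1/6142))) + 16961 = (6322/911 + (-11487/14692 - √2/3071)) + 16961 = (82418167/13384412 - √2/3071) + 16961 = 227095430099/13384412 - √2/3071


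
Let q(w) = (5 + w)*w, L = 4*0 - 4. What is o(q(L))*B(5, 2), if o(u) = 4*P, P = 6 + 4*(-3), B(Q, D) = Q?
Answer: -120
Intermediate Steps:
L = -4 (L = 0 - 4 = -4)
q(w) = w*(5 + w)
P = -6 (P = 6 - 12 = -6)
o(u) = -24 (o(u) = 4*(-6) = -24)
o(q(L))*B(5, 2) = -24*5 = -120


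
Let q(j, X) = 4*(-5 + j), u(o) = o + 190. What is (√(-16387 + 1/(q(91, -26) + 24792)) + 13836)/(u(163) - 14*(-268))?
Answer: 13836/4105 + I*√647100604301/25795820 ≈ 3.3705 + 0.031184*I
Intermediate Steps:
u(o) = 190 + o
q(j, X) = -20 + 4*j
(√(-16387 + 1/(q(91, -26) + 24792)) + 13836)/(u(163) - 14*(-268)) = (√(-16387 + 1/((-20 + 4*91) + 24792)) + 13836)/((190 + 163) - 14*(-268)) = (√(-16387 + 1/((-20 + 364) + 24792)) + 13836)/(353 + 3752) = (√(-16387 + 1/(344 + 24792)) + 13836)/4105 = (√(-16387 + 1/25136) + 13836)*(1/4105) = (√(-411903631/25136) + 13836)*(1/4105) = (I*√647100604301/6284 + 13836)*(1/4105) = (13836 + I*√647100604301/6284)*(1/4105) = 13836/4105 + I*√647100604301/25795820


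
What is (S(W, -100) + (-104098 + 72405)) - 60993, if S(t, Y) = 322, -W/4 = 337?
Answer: -92364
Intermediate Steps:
W = -1348 (W = -4*337 = -1348)
(S(W, -100) + (-104098 + 72405)) - 60993 = (322 + (-104098 + 72405)) - 60993 = (322 - 31693) - 60993 = -31371 - 60993 = -92364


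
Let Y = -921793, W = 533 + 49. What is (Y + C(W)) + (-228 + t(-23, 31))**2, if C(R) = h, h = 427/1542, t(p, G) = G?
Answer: -1361560901/1542 ≈ -8.8298e+5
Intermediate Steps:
W = 582
h = 427/1542 (h = 427*(1/1542) = 427/1542 ≈ 0.27691)
C(R) = 427/1542
(Y + C(W)) + (-228 + t(-23, 31))**2 = (-921793 + 427/1542) + (-228 + 31)**2 = -1421404379/1542 + (-197)**2 = -1421404379/1542 + 38809 = -1361560901/1542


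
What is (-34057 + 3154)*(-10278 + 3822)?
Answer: 199509768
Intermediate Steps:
(-34057 + 3154)*(-10278 + 3822) = -30903*(-6456) = 199509768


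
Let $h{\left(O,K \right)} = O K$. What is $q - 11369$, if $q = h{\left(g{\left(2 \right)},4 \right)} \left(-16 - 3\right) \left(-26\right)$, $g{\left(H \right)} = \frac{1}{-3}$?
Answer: $- \frac{36083}{3} \approx -12028.0$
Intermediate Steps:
$g{\left(H \right)} = - \frac{1}{3}$
$h{\left(O,K \right)} = K O$
$q = - \frac{1976}{3}$ ($q = 4 \left(- \frac{1}{3}\right) \left(-16 - 3\right) \left(-26\right) = - \frac{4 \left(-16 - 3\right)}{3} \left(-26\right) = \left(- \frac{4}{3}\right) \left(-19\right) \left(-26\right) = \frac{76}{3} \left(-26\right) = - \frac{1976}{3} \approx -658.67$)
$q - 11369 = - \frac{1976}{3} - 11369 = - \frac{36083}{3}$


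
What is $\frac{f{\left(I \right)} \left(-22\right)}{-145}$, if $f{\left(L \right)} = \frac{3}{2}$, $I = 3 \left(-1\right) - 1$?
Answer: $\frac{33}{145} \approx 0.22759$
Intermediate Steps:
$I = -4$ ($I = -3 - 1 = -4$)
$f{\left(L \right)} = \frac{3}{2}$ ($f{\left(L \right)} = 3 \cdot \frac{1}{2} = \frac{3}{2}$)
$\frac{f{\left(I \right)} \left(-22\right)}{-145} = \frac{\frac{3}{2} \left(-22\right)}{-145} = \left(-33\right) \left(- \frac{1}{145}\right) = \frac{33}{145}$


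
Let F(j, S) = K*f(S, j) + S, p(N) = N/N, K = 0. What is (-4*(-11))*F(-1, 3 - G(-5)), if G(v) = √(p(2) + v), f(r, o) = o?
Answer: 132 - 88*I ≈ 132.0 - 88.0*I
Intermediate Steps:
p(N) = 1
G(v) = √(1 + v)
F(j, S) = S (F(j, S) = 0*j + S = 0 + S = S)
(-4*(-11))*F(-1, 3 - G(-5)) = (-4*(-11))*(3 - √(1 - 5)) = 44*(3 - √(-4)) = 44*(3 - 2*I) = 132 - 88*I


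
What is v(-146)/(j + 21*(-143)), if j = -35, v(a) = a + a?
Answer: 146/1519 ≈ 0.096116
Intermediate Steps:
v(a) = 2*a
v(-146)/(j + 21*(-143)) = (2*(-146))/(-35 + 21*(-143)) = -292/(-35 - 3003) = -292/(-3038) = -292*(-1/3038) = 146/1519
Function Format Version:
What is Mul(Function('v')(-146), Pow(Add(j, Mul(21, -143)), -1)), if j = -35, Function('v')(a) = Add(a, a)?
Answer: Rational(146, 1519) ≈ 0.096116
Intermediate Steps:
Function('v')(a) = Mul(2, a)
Mul(Function('v')(-146), Pow(Add(j, Mul(21, -143)), -1)) = Mul(Mul(2, -146), Pow(Add(-35, Mul(21, -143)), -1)) = Mul(-292, Pow(Add(-35, -3003), -1)) = Mul(-292, Pow(-3038, -1)) = Mul(-292, Rational(-1, 3038)) = Rational(146, 1519)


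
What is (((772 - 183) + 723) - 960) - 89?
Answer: 263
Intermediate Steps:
(((772 - 183) + 723) - 960) - 89 = ((589 + 723) - 960) - 89 = (1312 - 960) - 89 = 352 - 89 = 263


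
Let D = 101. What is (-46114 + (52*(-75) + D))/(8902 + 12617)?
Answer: -49913/21519 ≈ -2.3195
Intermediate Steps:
(-46114 + (52*(-75) + D))/(8902 + 12617) = (-46114 + (52*(-75) + 101))/(8902 + 12617) = (-46114 + (-3900 + 101))/21519 = (-46114 - 3799)*(1/21519) = -49913*1/21519 = -49913/21519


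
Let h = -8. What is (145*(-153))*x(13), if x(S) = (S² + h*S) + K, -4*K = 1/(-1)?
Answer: -5790285/4 ≈ -1.4476e+6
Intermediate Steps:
K = ¼ (K = -¼/(-1) = -¼*(-1) = ¼ ≈ 0.25000)
x(S) = ¼ + S² - 8*S (x(S) = (S² - 8*S) + ¼ = ¼ + S² - 8*S)
(145*(-153))*x(13) = (145*(-153))*(¼ + 13² - 8*13) = -22185*(¼ + 169 - 104) = -22185*261/4 = -5790285/4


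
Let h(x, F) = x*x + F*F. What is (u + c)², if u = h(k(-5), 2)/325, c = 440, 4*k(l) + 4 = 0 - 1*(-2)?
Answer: 327203448289/1690000 ≈ 1.9361e+5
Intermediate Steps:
k(l) = -½ (k(l) = -1 + (0 - 1*(-2))/4 = -1 + (0 + 2)/4 = -1 + (¼)*2 = -1 + ½ = -½)
h(x, F) = F² + x² (h(x, F) = x² + F² = F² + x²)
u = 17/1300 (u = (2² + (-½)²)/325 = (4 + ¼)*(1/325) = (17/4)*(1/325) = 17/1300 ≈ 0.013077)
(u + c)² = (17/1300 + 440)² = (572017/1300)² = 327203448289/1690000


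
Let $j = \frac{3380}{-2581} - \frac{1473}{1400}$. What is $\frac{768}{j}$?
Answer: $- \frac{2775091200}{8533813} \approx -325.19$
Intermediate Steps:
$j = - \frac{8533813}{3613400}$ ($j = 3380 \left(- \frac{1}{2581}\right) - \frac{1473}{1400} = - \frac{3380}{2581} - \frac{1473}{1400} = - \frac{8533813}{3613400} \approx -2.3617$)
$\frac{768}{j} = \frac{768}{- \frac{8533813}{3613400}} = 768 \left(- \frac{3613400}{8533813}\right) = - \frac{2775091200}{8533813}$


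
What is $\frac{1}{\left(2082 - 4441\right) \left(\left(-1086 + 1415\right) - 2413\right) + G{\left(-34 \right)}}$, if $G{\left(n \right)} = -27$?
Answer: $\frac{1}{4916129} \approx 2.0341 \cdot 10^{-7}$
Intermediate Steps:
$\frac{1}{\left(2082 - 4441\right) \left(\left(-1086 + 1415\right) - 2413\right) + G{\left(-34 \right)}} = \frac{1}{\left(2082 - 4441\right) \left(\left(-1086 + 1415\right) - 2413\right) - 27} = \frac{1}{- 2359 \left(329 - 2413\right) - 27} = \frac{1}{\left(-2359\right) \left(-2084\right) - 27} = \frac{1}{4916156 - 27} = \frac{1}{4916129}$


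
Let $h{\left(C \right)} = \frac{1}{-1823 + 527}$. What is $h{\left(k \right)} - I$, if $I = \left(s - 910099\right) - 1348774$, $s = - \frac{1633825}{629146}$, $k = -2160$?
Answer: $\frac{920913329676811}{407686608} \approx 2.2589 \cdot 10^{6}$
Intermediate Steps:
$s = - \frac{1633825}{629146}$ ($s = \left(-1633825\right) \frac{1}{629146} = - \frac{1633825}{629146} \approx -2.5969$)
$h{\left(C \right)} = - \frac{1}{1296}$ ($h{\left(C \right)} = \frac{1}{-1296} = - \frac{1}{1296}$)
$I = - \frac{1421162546283}{629146}$ ($I = \left(- \frac{1633825}{629146} - 910099\right) - 1348774 = - \frac{572586779279}{629146} - 1348774 = - \frac{1421162546283}{629146} \approx -2.2589 \cdot 10^{6}$)
$h{\left(k \right)} - I = - \frac{1}{1296} - - \frac{1421162546283}{629146} = - \frac{1}{1296} + \frac{1421162546283}{629146} = \frac{920913329676811}{407686608}$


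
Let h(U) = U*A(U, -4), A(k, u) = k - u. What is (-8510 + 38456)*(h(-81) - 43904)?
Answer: -1127975982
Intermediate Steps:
h(U) = U*(4 + U) (h(U) = U*(U - 1*(-4)) = U*(U + 4) = U*(4 + U))
(-8510 + 38456)*(h(-81) - 43904) = (-8510 + 38456)*(-81*(4 - 81) - 43904) = 29946*(-81*(-77) - 43904) = 29946*(6237 - 43904) = 29946*(-37667) = -1127975982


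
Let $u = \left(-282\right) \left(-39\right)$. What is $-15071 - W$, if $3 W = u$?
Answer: $-18737$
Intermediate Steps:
$u = 10998$
$W = 3666$ ($W = \frac{1}{3} \cdot 10998 = 3666$)
$-15071 - W = -15071 - 3666 = -18737$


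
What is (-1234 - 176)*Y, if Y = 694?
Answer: -978540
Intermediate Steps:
(-1234 - 176)*Y = (-1234 - 176)*694 = -1410*694 = -978540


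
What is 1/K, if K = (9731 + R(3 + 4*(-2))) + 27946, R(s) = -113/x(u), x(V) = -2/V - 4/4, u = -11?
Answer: 9/340336 ≈ 2.6444e-5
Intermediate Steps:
x(V) = -1 - 2/V (x(V) = -2/V - 4*1/4 = -2/V - 1 = -1 - 2/V)
R(s) = 1243/9 (R(s) = -113*(-11/(-2 - 1*(-11))) = -113*(-11/(-2 + 11)) = -113/((-1/11*9)) = -113/(-9/11) = -113*(-11/9) = 1243/9)
K = 340336/9 (K = (9731 + 1243/9) + 27946 = 88822/9 + 27946 = 340336/9 ≈ 37815.)
1/K = 1/(340336/9) = 9/340336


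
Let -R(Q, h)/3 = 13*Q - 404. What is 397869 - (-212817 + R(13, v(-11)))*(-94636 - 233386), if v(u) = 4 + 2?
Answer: -69577004595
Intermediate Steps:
v(u) = 6
R(Q, h) = 1212 - 39*Q (R(Q, h) = -3*(13*Q - 404) = -3*(-404 + 13*Q) = 1212 - 39*Q)
397869 - (-212817 + R(13, v(-11)))*(-94636 - 233386) = 397869 - (-212817 + (1212 - 39*13))*(-94636 - 233386) = 397869 - (-212817 + (1212 - 507))*(-328022) = 397869 - (-212817 + 705)*(-328022) = 397869 - (-212112)*(-328022) = 397869 - 1*69577402464 = 397869 - 69577402464 = -69577004595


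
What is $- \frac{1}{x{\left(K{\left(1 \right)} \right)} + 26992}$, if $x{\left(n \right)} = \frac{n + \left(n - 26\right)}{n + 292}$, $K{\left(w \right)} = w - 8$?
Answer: $- \frac{57}{1538536} \approx -3.7048 \cdot 10^{-5}$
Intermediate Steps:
$K{\left(w \right)} = -8 + w$
$x{\left(n \right)} = \frac{-26 + 2 n}{292 + n}$ ($x{\left(n \right)} = \frac{n + \left(-26 + n\right)}{292 + n} = \frac{-26 + 2 n}{292 + n}$)
$- \frac{1}{x{\left(K{\left(1 \right)} \right)} + 26992} = - \frac{1}{\frac{2 \left(-13 + \left(-8 + 1\right)\right)}{292 + \left(-8 + 1\right)} + 26992} = - \frac{1}{\frac{2 \left(-13 - 7\right)}{292 - 7} + 26992} = - \frac{1}{2 \cdot \frac{1}{285} \left(-20\right) + 26992} = - \frac{1}{- \frac{8}{57} + 26992} = - \frac{1}{\frac{1538536}{57}} = \left(-1\right) \frac{57}{1538536} = - \frac{57}{1538536}$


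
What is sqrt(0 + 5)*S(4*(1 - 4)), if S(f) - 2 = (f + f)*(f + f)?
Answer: 578*sqrt(5) ≈ 1292.4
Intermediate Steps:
S(f) = 2 + 4*f**2 (S(f) = 2 + (f + f)*(f + f) = 2 + (2*f)*(2*f) = 2 + 4*f**2)
sqrt(0 + 5)*S(4*(1 - 4)) = sqrt(0 + 5)*(2 + 4*(4*(1 - 4))**2) = sqrt(5)*(2 + 4*(4*(-3))**2) = sqrt(5)*(2 + 4*(-12)**2) = sqrt(5)*(2 + 4*144) = sqrt(5)*(2 + 576) = sqrt(5)*578 = 578*sqrt(5)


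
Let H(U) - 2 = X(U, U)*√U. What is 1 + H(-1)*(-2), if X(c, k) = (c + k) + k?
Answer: -3 + 6*I ≈ -3.0 + 6.0*I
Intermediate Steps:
X(c, k) = c + 2*k
H(U) = 2 + 3*U^(3/2) (H(U) = 2 + (U + 2*U)*√U = 2 + (3*U)*√U = 2 + 3*U^(3/2))
1 + H(-1)*(-2) = 1 + (2 + 3*(-1)^(3/2))*(-2) = 1 + (2 + 3*(-I))*(-2) = 1 + (2 - 3*I)*(-2) = 1 + (-4 + 6*I) = -3 + 6*I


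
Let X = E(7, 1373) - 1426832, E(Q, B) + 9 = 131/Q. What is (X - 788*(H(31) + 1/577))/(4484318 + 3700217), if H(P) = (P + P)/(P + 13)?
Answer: -63441680354/363630705515 ≈ -0.17447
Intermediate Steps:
H(P) = 2*P/(13 + P) (H(P) = (2*P)/(13 + P) = 2*P/(13 + P))
E(Q, B) = -9 + 131/Q
X = -9987756/7 (X = (-9 + 131/7) - 1426832 = 68/7 - 1426832 = -9987756/7 ≈ -1.4268e+6)
(X - 788*(H(31) + 1/577))/(4484318 + 3700217) = (-9987756/7 - 788*(2*31/(13 + 31) + 1/577))/(4484318 + 3700217) = (-9987756/7 - 788*(2*31/44 + 1/577))/8184535 = (-9987756/7 - 788*(2*31*(1/44) + 1/577))*(1/8184535) = (-9987756/7 - 788*(31/22 + 1/577))*(1/8184535) = (-9987756/7 - 788*17909/12694)*(1/8184535) = (-9987756/7 - 7056146/6347)*(1/8184535) = -63441680354/44429*1/8184535 = -63441680354/363630705515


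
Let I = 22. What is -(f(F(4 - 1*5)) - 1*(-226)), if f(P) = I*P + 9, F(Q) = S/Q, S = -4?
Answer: -323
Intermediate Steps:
F(Q) = -4/Q
f(P) = 9 + 22*P (f(P) = 22*P + 9 = 9 + 22*P)
-(f(F(4 - 1*5)) - 1*(-226)) = -((9 + 22*(-4/(4 - 1*5))) - 1*(-226)) = -((9 + 22*(-4/(4 - 5))) + 226) = -((9 + 22*(-4/(-1))) + 226) = -((9 + 22*(-4*(-1))) + 226) = -((9 + 22*4) + 226) = -((9 + 88) + 226) = -(97 + 226) = -1*323 = -323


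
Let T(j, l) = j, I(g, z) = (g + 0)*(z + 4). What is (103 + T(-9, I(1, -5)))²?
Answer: 8836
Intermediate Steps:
I(g, z) = g*(4 + z)
(103 + T(-9, I(1, -5)))² = (103 - 9)² = 94² = 8836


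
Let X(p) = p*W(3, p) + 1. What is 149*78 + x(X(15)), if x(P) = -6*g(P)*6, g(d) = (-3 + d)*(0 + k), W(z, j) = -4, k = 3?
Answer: 18318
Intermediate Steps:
g(d) = -9 + 3*d (g(d) = (-3 + d)*(0 + 3) = (-3 + d)*3 = -9 + 3*d)
X(p) = 1 - 4*p (X(p) = p*(-4) + 1 = -4*p + 1 = 1 - 4*p)
x(P) = 324 - 108*P (x(P) = -6*(-9 + 3*P)*6 = (54 - 18*P)*6 = 324 - 108*P)
149*78 + x(X(15)) = 149*78 + (324 - 108*(1 - 4*15)) = 11622 + (324 - 108*(1 - 60)) = 11622 + (324 - 108*(-59)) = 11622 + (324 + 6372) = 11622 + 6696 = 18318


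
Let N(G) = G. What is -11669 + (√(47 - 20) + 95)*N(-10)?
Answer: -12619 - 30*√3 ≈ -12671.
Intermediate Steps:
-11669 + (√(47 - 20) + 95)*N(-10) = -11669 + (√(47 - 20) + 95)*(-10) = -11669 + (√27 + 95)*(-10) = -11669 + (3*√3 + 95)*(-10) = -11669 + (95 + 3*√3)*(-10) = -11669 + (-950 - 30*√3) = -12619 - 30*√3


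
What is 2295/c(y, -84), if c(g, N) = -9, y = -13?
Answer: -255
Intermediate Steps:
2295/c(y, -84) = 2295/(-9) = 2295*(-⅑) = -255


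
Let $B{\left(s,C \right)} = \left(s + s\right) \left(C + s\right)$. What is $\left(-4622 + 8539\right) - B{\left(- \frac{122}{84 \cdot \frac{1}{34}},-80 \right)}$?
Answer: $- \frac{3907661}{441} \approx -8860.9$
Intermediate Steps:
$B{\left(s,C \right)} = 2 s \left(C + s\right)$
$\left(-4622 + 8539\right) - B{\left(- \frac{122}{84 \cdot \frac{1}{34}},-80 \right)} = \left(-4622 + 8539\right) - 2 \left(- \frac{122}{84 \cdot \frac{1}{34}}\right) \left(-80 - \frac{122}{84 \cdot \frac{1}{34}}\right) = 3917 - 2 \left(- \frac{122}{84 \cdot \frac{1}{34}}\right) \left(-80 - \frac{122}{84 \cdot \frac{1}{34}}\right) = 3917 - 2 \left(- \frac{122}{\frac{42}{17}}\right) \left(-80 - \frac{122}{\frac{42}{17}}\right) = 3917 - 2 \left(\left(-122\right) \frac{17}{42}\right) \left(-80 - \frac{1037}{21}\right) = 3917 - 2 \left(- \frac{1037}{21}\right) \left(-80 - \frac{1037}{21}\right) = 3917 - 2 \left(- \frac{1037}{21}\right) \left(- \frac{2717}{21}\right) = 3917 - \frac{5635058}{441} = - \frac{3907661}{441}$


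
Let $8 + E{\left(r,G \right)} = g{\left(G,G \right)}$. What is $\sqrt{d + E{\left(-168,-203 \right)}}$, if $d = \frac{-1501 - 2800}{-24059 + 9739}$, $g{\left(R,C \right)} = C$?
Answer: $\frac{i \sqrt{2700411005}}{3580} \approx 14.516 i$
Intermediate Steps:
$d = \frac{4301}{14320}$ ($d = - \frac{4301}{-14320} = \left(-4301\right) \left(- \frac{1}{14320}\right) = \frac{4301}{14320} \approx 0.30035$)
$E{\left(r,G \right)} = -8 + G$
$\sqrt{d + E{\left(-168,-203 \right)}} = \sqrt{\frac{4301}{14320} - 211} = \sqrt{- \frac{3017219}{14320}} = \frac{i \sqrt{2700411005}}{3580}$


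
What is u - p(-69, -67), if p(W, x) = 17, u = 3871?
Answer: 3854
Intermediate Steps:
u - p(-69, -67) = 3871 - 1*17 = 3871 - 17 = 3854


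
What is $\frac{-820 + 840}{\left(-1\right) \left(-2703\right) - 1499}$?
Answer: $\frac{5}{301} \approx 0.016611$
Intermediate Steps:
$\frac{-820 + 840}{\left(-1\right) \left(-2703\right) - 1499} = \frac{20}{2703 - 1499} = \frac{20}{1204} = 20 \cdot \frac{1}{1204} = \frac{5}{301}$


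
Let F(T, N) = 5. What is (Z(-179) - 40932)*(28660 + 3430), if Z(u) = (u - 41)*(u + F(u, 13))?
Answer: -85102680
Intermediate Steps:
Z(u) = (-41 + u)*(5 + u) (Z(u) = (u - 41)*(u + 5) = (-41 + u)*(5 + u))
(Z(-179) - 40932)*(28660 + 3430) = ((-205 + (-179)² - 36*(-179)) - 40932)*(28660 + 3430) = ((-205 + 32041 + 6444) - 40932)*32090 = (38280 - 40932)*32090 = -2652*32090 = -85102680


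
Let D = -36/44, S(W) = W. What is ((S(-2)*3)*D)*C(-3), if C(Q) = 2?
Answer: 108/11 ≈ 9.8182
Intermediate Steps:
D = -9/11 (D = -36*1/44 = -9/11 ≈ -0.81818)
((S(-2)*3)*D)*C(-3) = (-2*3*(-9/11))*2 = -6*(-9/11)*2 = (54/11)*2 = 108/11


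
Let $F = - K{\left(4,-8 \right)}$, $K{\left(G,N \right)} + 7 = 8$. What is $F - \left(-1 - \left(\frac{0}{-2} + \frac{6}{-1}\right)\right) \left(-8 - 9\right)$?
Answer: $84$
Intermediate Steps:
$K{\left(G,N \right)} = 1$ ($K{\left(G,N \right)} = -7 + 8 = 1$)
$F = -1$ ($F = \left(-1\right) 1 = -1$)
$F - \left(-1 - \left(\frac{0}{-2} + \frac{6}{-1}\right)\right) \left(-8 - 9\right) = -1 - \left(-1 - \left(\frac{0}{-2} + \frac{6}{-1}\right)\right) \left(-8 - 9\right) = -1 - \left(-1 - \left(0 \left(- \frac{1}{2}\right) + 6 \left(-1\right)\right)\right) \left(-17\right) = -1 - \left(-1 - \left(0 - 6\right)\right) \left(-17\right) = -1 - \left(-1 - -6\right) \left(-17\right) = -1 - \left(-1 + 6\right) \left(-17\right) = -1 - 5 \left(-17\right) = -1 - -85 = -1 + 85 = 84$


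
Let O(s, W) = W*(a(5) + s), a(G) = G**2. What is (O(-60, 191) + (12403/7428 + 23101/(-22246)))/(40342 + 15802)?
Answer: -552273528685/4638709580736 ≈ -0.11906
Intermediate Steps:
O(s, W) = W*(25 + s) (O(s, W) = W*(5**2 + s) = W*(25 + s))
(O(-60, 191) + (12403/7428 + 23101/(-22246)))/(40342 + 15802) = (191*(25 - 60) + (12403/7428 + 23101/(-22246)))/(40342 + 15802) = (191*(-35) + (12403*(1/7428) + 23101*(-1/22246)))/56144 = (-6685 + (12403/7428 - 23101/22246))*(1/56144) = (-6685 + 52161455/82621644)*(1/56144) = -552273528685/82621644*1/56144 = -552273528685/4638709580736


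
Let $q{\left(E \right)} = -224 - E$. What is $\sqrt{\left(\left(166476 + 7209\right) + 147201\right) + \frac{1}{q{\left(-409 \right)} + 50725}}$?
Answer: $\frac{\sqrt{831681351747510}}{50910} \approx 566.47$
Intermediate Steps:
$\sqrt{\left(\left(166476 + 7209\right) + 147201\right) + \frac{1}{q{\left(-409 \right)} + 50725}} = \sqrt{\left(\left(166476 + 7209\right) + 147201\right) + \frac{1}{\left(-224 - -409\right) + 50725}} = \sqrt{\left(173685 + 147201\right) + \frac{1}{\left(-224 + 409\right) + 50725}} = \sqrt{320886 + \frac{1}{185 + 50725}} = \sqrt{320886 + \frac{1}{50910}} = \sqrt{\frac{16336306261}{50910}} = \frac{\sqrt{831681351747510}}{50910}$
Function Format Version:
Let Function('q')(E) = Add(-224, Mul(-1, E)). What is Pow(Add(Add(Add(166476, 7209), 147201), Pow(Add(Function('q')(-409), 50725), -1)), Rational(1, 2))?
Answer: Mul(Rational(1, 50910), Pow(831681351747510, Rational(1, 2))) ≈ 566.47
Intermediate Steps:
Pow(Add(Add(Add(166476, 7209), 147201), Pow(Add(Function('q')(-409), 50725), -1)), Rational(1, 2)) = Pow(Add(Add(Add(166476, 7209), 147201), Pow(Add(Add(-224, Mul(-1, -409)), 50725), -1)), Rational(1, 2)) = Pow(Add(Add(173685, 147201), Pow(Add(Add(-224, 409), 50725), -1)), Rational(1, 2)) = Pow(Add(320886, Pow(Add(185, 50725), -1)), Rational(1, 2)) = Pow(Add(320886, Pow(50910, -1)), Rational(1, 2)) = Pow(Add(320886, Rational(1, 50910)), Rational(1, 2)) = Pow(Rational(16336306261, 50910), Rational(1, 2)) = Mul(Rational(1, 50910), Pow(831681351747510, Rational(1, 2)))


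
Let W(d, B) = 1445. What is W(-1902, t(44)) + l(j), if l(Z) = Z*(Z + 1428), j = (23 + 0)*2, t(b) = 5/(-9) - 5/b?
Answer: 69249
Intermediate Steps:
t(b) = -5/9 - 5/b (t(b) = 5*(-⅑) - 5/b = -5/9 - 5/b)
j = 46 (j = 23*2 = 46)
l(Z) = Z*(1428 + Z)
W(-1902, t(44)) + l(j) = 1445 + 46*(1428 + 46) = 1445 + 46*1474 = 1445 + 67804 = 69249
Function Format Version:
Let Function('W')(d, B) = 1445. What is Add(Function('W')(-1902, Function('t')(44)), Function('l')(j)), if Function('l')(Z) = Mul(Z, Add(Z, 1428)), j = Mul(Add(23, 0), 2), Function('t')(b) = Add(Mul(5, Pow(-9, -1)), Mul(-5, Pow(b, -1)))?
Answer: 69249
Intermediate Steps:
Function('t')(b) = Add(Rational(-5, 9), Mul(-5, Pow(b, -1))) (Function('t')(b) = Add(Mul(5, Rational(-1, 9)), Mul(-5, Pow(b, -1))) = Add(Rational(-5, 9), Mul(-5, Pow(b, -1))))
j = 46 (j = Mul(23, 2) = 46)
Function('l')(Z) = Mul(Z, Add(1428, Z))
Add(Function('W')(-1902, Function('t')(44)), Function('l')(j)) = Add(1445, Mul(46, Add(1428, 46))) = Add(1445, Mul(46, 1474)) = Add(1445, 67804) = 69249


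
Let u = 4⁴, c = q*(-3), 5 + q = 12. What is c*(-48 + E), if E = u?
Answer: -4368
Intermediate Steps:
q = 7 (q = -5 + 12 = 7)
c = -21 (c = 7*(-3) = -21)
u = 256
E = 256
c*(-48 + E) = -21*(-48 + 256) = -21*208 = -4368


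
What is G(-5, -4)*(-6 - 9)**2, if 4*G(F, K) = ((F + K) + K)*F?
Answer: 14625/4 ≈ 3656.3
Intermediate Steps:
G(F, K) = F*(F + 2*K)/4 (G(F, K) = (((F + K) + K)*F)/4 = ((F + 2*K)*F)/4 = (F*(F + 2*K))/4 = F*(F + 2*K)/4)
G(-5, -4)*(-6 - 9)**2 = ((1/4)*(-5)*(-5 + 2*(-4)))*(-6 - 9)**2 = ((1/4)*(-5)*(-5 - 8))*(-15)**2 = ((1/4)*(-5)*(-13))*225 = (65/4)*225 = 14625/4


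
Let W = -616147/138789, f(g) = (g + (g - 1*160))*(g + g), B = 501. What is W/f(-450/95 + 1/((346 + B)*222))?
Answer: -31207844184002101/11286392186621253883 ≈ -0.0027651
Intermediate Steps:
f(g) = 2*g*(-160 + 2*g) (f(g) = (g + (g - 160))*(2*g) = (g + (-160 + g))*(2*g) = (-160 + 2*g)*(2*g) = 2*g*(-160 + 2*g))
W = -88021/19827 (W = -616147*1/138789 = -88021/19827 ≈ -4.4395)
W/f(-450/95 + 1/((346 + B)*222)) = -88021*1/(4*(-80 + (-450/95 + 1/((346 + 501)*222)))*(-450/95 + 1/((346 + 501)*222)))/19827 = -88021*1/(4*(-80 + (-450*1/95 + (1/222)/847))*(-450*1/95 + (1/222)/847))/19827 = -88021*1/(4*(-80 + (-90/19 + (1/847)*(1/222)))*(-90/19 + (1/847)*(1/222)))/19827 = -88021*1/(4*(-80 + (-90/19 + 1/188034))*(-90/19 + 1/188034))/19827 = -88021*(-1786323/(33846082*(-80 - 16923041/3572646)))/19827 = -88021/(19827*(4*(-16923041/3572646)*(-302734721/3572646))) = -88021/(19827*5123192095606561/3190949860329) = -88021/19827*3190949860329/5123192095606561 = -31207844184002101/11286392186621253883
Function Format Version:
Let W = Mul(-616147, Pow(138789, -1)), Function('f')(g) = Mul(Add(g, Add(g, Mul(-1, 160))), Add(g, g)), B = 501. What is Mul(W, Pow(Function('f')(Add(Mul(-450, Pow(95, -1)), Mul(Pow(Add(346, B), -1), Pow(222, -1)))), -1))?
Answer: Rational(-31207844184002101, 11286392186621253883) ≈ -0.0027651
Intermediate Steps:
Function('f')(g) = Mul(2, g, Add(-160, Mul(2, g))) (Function('f')(g) = Mul(Add(g, Add(g, -160)), Mul(2, g)) = Mul(Add(g, Add(-160, g)), Mul(2, g)) = Mul(Add(-160, Mul(2, g)), Mul(2, g)) = Mul(2, g, Add(-160, Mul(2, g))))
W = Rational(-88021, 19827) (W = Mul(-616147, Rational(1, 138789)) = Rational(-88021, 19827) ≈ -4.4395)
Mul(W, Pow(Function('f')(Add(Mul(-450, Pow(95, -1)), Mul(Pow(Add(346, B), -1), Pow(222, -1)))), -1)) = Mul(Rational(-88021, 19827), Pow(Mul(4, Add(Mul(-450, Pow(95, -1)), Mul(Pow(Add(346, 501), -1), Pow(222, -1))), Add(-80, Add(Mul(-450, Pow(95, -1)), Mul(Pow(Add(346, 501), -1), Pow(222, -1))))), -1)) = Mul(Rational(-88021, 19827), Pow(Mul(4, Add(Mul(-450, Rational(1, 95)), Mul(Pow(847, -1), Rational(1, 222))), Add(-80, Add(Mul(-450, Rational(1, 95)), Mul(Pow(847, -1), Rational(1, 222))))), -1)) = Mul(Rational(-88021, 19827), Pow(Mul(4, Add(Rational(-90, 19), Mul(Rational(1, 847), Rational(1, 222))), Add(-80, Add(Rational(-90, 19), Mul(Rational(1, 847), Rational(1, 222))))), -1)) = Mul(Rational(-88021, 19827), Pow(Mul(4, Add(Rational(-90, 19), Rational(1, 188034)), Add(-80, Add(Rational(-90, 19), Rational(1, 188034)))), -1)) = Mul(Rational(-88021, 19827), Pow(Mul(4, Rational(-16923041, 3572646), Add(-80, Rational(-16923041, 3572646))), -1)) = Mul(Rational(-88021, 19827), Pow(Mul(4, Rational(-16923041, 3572646), Rational(-302734721, 3572646)), -1)) = Mul(Rational(-88021, 19827), Pow(Rational(5123192095606561, 3190949860329), -1)) = Mul(Rational(-88021, 19827), Rational(3190949860329, 5123192095606561)) = Rational(-31207844184002101, 11286392186621253883)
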